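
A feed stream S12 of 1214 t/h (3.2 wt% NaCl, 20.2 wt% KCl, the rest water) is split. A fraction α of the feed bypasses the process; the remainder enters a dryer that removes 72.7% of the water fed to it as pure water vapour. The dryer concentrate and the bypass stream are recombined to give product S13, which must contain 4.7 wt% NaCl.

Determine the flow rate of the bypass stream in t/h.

518.3 t/h

All 1214×0.032 = 38.848 t/h of NaCl reaches S13, so S13 = 38.848/0.047 = 826.55 t/h and vapour = 387.45 t/h.
The evaporator receives (1−α)·1214 of feed at 0.766 water and removes 0.727 of that water:
0.727×0.766×(1−α)×1214 = 387.45
(1−α) = 387.45/676.05 = 0.5731;  α = 0.4269.
Bypass flow = 0.4269×1214 = 518.26 t/h.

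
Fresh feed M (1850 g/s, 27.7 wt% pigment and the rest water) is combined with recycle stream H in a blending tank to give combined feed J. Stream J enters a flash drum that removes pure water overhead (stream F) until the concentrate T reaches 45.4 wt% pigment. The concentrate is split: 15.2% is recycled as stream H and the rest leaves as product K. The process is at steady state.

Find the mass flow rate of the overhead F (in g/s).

721.3 g/s

Overall pigment balance (none leaves overhead): pigment in fresh feed = pigment in product, i.e. 1850×0.277 = (1−0.152)·T·0.454.
T = 512.45/(0.454×0.848) = 1331.1 g/s.
Recycle H = 0.152×1331.1 = 202.32 g/s.
Combined feed J = 1850 + 202.32 = 2052.3 g/s.
Overhead F = J − T = 2052.3 − 1331.1 = 721.26 g/s.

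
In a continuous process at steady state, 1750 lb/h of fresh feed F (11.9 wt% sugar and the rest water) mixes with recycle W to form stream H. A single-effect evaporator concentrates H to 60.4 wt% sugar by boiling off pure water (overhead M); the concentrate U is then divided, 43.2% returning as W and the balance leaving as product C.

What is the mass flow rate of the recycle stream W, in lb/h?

262.2 lb/h

Overall sugar balance (none leaves overhead): sugar in fresh feed = sugar in product, i.e. 1750×0.119 = (1−0.432)·U·0.604.
U = 208.25/(0.604×0.568) = 607.02 lb/h.
Recycle W = 0.432×607.02 = 262.23 lb/h.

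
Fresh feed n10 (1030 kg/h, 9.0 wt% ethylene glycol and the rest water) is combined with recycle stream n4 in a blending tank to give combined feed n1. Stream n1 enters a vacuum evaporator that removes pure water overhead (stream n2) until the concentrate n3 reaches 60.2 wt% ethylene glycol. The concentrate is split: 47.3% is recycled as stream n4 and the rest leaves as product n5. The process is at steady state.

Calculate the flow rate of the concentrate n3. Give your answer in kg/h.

Overall ethylene glycol balance (none leaves overhead): ethylene glycol in fresh feed = ethylene glycol in product, i.e. 1030×0.090 = (1−0.473)·n3·0.602.
n3 = 92.7/(0.602×0.527) = 292.19 kg/h.

292.2 kg/h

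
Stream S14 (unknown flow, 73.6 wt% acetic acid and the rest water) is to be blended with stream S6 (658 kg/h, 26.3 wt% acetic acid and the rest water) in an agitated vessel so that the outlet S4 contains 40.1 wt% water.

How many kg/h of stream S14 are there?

1614 kg/h

Let S14 be the unknown flow. Total out = 658 + S14.
water balance: 484.95 + 0.264·S14 = 0.401·(658 + S14)
(0.264 − 0.401)·S14 = 0.401×658 − 484.95 = -221.09
S14 = -221.09 / -0.137 = 1613.8 kg/h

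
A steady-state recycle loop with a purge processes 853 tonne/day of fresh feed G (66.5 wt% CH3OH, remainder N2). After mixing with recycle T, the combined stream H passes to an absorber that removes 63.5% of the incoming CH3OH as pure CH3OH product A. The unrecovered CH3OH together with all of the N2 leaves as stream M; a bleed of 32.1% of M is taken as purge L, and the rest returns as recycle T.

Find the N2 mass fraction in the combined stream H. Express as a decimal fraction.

0.541

N2 enters only via G and leaves only via the purge: 853×0.335 = 0.321×(N2 in M), and the absorber passes all N2, so N2 in H = N2 in M = 890.2 tonne/day.
CH3OH in H: m_A = 853×0.665 + (1−0.321)·(1−0.635)·m_A, so m_A = 567.25/0.7522 = 754.15 tonne/day.
H = 754.15 + 890.2 = 1644.4 tonne/day.
N2 fraction in H = 890.2/1644.4 = 0.541.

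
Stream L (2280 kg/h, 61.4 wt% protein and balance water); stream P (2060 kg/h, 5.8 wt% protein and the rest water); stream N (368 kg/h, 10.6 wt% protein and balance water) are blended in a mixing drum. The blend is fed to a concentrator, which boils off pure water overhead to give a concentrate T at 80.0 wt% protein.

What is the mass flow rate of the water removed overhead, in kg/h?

protein entering = 2280×0.614 + 2060×0.058 + 368×0.106 = 1558.4 kg/h.
All protein reports to T, so T = 1558.4/0.800 = 1948 kg/h.
Total feed = 4708 kg/h; overhead = 4708 − 1948 = 2760 kg/h.

2760 kg/h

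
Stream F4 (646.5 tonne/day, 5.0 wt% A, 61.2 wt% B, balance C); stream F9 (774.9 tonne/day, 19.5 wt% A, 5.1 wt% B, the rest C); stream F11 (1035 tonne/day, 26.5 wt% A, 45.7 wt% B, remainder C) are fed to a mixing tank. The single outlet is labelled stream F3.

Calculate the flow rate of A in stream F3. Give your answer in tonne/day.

A out = A in = 646.5×0.050 + 774.9×0.195 + 1035×0.265 = 457.71 tonne/day.

457.7 tonne/day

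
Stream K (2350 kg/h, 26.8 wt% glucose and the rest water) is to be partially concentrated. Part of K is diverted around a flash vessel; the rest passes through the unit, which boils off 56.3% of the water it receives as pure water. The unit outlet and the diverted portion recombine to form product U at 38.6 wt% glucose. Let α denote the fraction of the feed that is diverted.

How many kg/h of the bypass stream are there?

All 2350×0.268 = 629.8 kg/h of glucose reaches U, so U = 629.8/0.386 = 1631.6 kg/h and vapour = 718.39 kg/h.
The evaporator receives (1−α)·2350 of feed at 0.732 water and removes 0.563 of that water:
0.563×0.732×(1−α)×2350 = 718.39
(1−α) = 718.39/968.47 = 0.7418;  α = 0.2582.
Bypass flow = 0.2582×2350 = 606.82 kg/h.

606.8 kg/h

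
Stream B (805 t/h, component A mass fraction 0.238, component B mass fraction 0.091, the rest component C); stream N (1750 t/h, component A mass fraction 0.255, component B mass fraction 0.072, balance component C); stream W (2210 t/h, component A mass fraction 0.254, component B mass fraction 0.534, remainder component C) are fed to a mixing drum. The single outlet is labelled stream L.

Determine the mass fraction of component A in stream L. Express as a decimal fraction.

0.252

Total flow out = 805 + 1750 + 2210 = 4765 t/h.
component A in = 805×0.238 + 1750×0.255 + 2210×0.254 = 1199.2 t/h.
component A mass fraction in L = 1199.2/4765 = 0.252.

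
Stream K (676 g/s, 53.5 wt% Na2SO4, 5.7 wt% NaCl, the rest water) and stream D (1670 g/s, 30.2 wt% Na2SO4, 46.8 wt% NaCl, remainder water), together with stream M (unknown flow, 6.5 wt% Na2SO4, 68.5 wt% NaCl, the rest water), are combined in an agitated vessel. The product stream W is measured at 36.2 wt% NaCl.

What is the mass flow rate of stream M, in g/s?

90.28 g/s

Let M be the unknown flow. Total out = 2346 + M.
NaCl balance: 820.09 + 0.685·M = 0.362·(2346 + M)
(0.685 − 0.362)·M = 0.362×2346 − 820.09 = 29.16
M = 29.16 / 0.323 = 90.279 g/s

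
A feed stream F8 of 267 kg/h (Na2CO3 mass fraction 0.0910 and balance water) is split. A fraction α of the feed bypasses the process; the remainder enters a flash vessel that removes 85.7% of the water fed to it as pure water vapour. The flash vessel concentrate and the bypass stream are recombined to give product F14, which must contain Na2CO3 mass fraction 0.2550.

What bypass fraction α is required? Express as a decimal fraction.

All 267×0.091 = 24.297 kg/h of Na2CO3 reaches F14, so F14 = 24.297/0.255 = 95.282 kg/h and vapour = 171.72 kg/h.
The evaporator receives (1−α)·267 of feed at 0.909 water and removes 0.857 of that water:
0.857×0.909×(1−α)×267 = 171.72
(1−α) = 171.72/208 = 0.8256;  α = 0.1744.

0.174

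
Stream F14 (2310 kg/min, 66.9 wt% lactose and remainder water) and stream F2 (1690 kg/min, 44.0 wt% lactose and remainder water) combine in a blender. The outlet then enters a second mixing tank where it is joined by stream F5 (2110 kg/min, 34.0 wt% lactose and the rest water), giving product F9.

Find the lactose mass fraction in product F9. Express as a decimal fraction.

Overall, product flow = 6110 kg/min.
lactose in = 2310×0.669 + 1690×0.440 + 2110×0.340 = 3006.4 kg/min.
lactose fraction in F9 = 0.492.

0.492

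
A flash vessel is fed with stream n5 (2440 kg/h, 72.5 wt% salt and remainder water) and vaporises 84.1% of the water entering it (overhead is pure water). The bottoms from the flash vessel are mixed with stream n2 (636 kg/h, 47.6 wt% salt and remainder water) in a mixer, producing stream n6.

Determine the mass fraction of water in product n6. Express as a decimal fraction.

0.1752

Vapour removed = 0.841×0.275×2440 = 564.31 kg/h; concentrate = 1875.7 kg/h.
water reaching the mixer = 106.69 (from concentrate) + 636×0.524 = 439.95 kg/h.
Product flow = 1875.7 + 636 = 2511.7 kg/h; water fraction = 0.1752.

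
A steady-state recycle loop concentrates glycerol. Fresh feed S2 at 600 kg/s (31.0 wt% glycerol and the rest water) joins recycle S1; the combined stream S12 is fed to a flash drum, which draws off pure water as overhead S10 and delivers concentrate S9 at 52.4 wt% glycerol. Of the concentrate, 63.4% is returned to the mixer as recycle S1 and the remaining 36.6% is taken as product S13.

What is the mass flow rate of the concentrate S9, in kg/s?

Overall glycerol balance (none leaves overhead): glycerol in fresh feed = glycerol in product, i.e. 600×0.310 = (1−0.634)·S9·0.524.
S9 = 186/(0.524×0.366) = 969.84 kg/s.

969.8 kg/s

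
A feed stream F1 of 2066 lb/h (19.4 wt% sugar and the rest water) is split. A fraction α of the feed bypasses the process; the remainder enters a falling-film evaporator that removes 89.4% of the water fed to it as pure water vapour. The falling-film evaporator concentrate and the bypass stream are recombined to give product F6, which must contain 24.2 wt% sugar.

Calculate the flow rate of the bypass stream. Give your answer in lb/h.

1497 lb/h

All 2066×0.194 = 400.8 lb/h of sugar reaches F6, so F6 = 400.8/0.242 = 1656.2 lb/h and vapour = 409.79 lb/h.
The evaporator receives (1−α)·2066 of feed at 0.806 water and removes 0.894 of that water:
0.894×0.806×(1−α)×2066 = 409.79
(1−α) = 409.79/1488.7 = 0.2753;  α = 0.7247.
Bypass flow = 0.7247×2066 = 1497.3 lb/h.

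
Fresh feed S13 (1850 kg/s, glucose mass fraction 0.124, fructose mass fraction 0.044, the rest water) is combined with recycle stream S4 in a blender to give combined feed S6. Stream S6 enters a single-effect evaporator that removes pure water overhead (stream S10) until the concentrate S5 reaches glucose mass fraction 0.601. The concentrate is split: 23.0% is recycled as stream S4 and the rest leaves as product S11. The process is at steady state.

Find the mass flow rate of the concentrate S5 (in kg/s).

495.7 kg/s

Overall glucose balance (none leaves overhead): glucose in fresh feed = glucose in product, i.e. 1850×0.124 = (1−0.230)·S5·0.601.
S5 = 229.4/(0.601×0.770) = 495.71 kg/s.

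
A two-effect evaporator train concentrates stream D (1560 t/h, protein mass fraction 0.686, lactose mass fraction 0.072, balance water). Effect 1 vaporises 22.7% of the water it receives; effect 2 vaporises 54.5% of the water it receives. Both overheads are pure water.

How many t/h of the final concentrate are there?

water in feed = 1560×0.242 = 377.52 t/h.
After stage 1: water left = (1−0.227)×377.52 = 291.82; stream total = 1474.3 t/h.
After stage 2: water left = (1−0.545)×291.82 = 132.78; final concentrate = 1315.3 t/h.

1315 t/h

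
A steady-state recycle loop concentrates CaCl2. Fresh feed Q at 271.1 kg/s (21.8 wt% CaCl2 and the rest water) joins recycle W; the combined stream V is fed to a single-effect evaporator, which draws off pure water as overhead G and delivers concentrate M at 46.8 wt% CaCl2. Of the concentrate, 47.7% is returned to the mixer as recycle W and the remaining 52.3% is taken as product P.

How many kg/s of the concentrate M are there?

Overall CaCl2 balance (none leaves overhead): CaCl2 in fresh feed = CaCl2 in product, i.e. 271.1×0.218 = (1−0.477)·M·0.468.
M = 59.1/(0.468×0.523) = 241.46 kg/s.

241.5 kg/s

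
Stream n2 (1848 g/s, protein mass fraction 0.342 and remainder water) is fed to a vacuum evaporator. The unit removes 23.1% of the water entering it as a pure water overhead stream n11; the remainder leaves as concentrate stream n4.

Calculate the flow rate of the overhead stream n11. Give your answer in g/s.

water entering = 1848×0.658 = 1216 g/s; overhead removed = 0.231×1216 = 280.89 g/s.

280.9 g/s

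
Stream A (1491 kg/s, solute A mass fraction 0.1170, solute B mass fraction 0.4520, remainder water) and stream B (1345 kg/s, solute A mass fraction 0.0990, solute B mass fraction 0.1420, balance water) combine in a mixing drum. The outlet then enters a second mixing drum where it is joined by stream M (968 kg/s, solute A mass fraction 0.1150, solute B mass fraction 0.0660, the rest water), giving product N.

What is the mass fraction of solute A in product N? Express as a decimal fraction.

0.1101

Overall, product flow = 3804 kg/s.
solute A in = 1491×0.117 + 1345×0.099 + 968×0.115 = 418.92 kg/s.
solute A fraction in N = 0.1101.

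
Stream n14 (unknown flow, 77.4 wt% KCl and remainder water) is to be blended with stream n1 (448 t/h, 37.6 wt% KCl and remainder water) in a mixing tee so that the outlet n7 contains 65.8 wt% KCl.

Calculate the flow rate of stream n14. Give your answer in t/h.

1089 t/h

Let n14 be the unknown flow. Total out = 448 + n14.
KCl balance: 168.45 + 0.774·n14 = 0.658·(448 + n14)
(0.774 − 0.658)·n14 = 0.658×448 − 168.45 = 126.34
n14 = 126.34 / 0.116 = 1089.1 t/h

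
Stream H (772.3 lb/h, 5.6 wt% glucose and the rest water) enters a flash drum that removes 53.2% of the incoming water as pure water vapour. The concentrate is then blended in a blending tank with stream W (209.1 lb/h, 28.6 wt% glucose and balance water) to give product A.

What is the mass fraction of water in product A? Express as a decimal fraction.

0.826

Vapour removed = 0.532×0.944×772.3 = 387.86 lb/h; concentrate = 384.44 lb/h.
water reaching the mixer = 341.2 (from concentrate) + 209.1×0.714 = 490.49 lb/h.
Product flow = 384.44 + 209.1 = 593.54 lb/h; water fraction = 0.826.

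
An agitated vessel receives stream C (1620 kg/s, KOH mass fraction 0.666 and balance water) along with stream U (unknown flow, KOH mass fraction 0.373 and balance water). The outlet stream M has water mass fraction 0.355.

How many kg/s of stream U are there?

125.1 kg/s

Let U be the unknown flow. Total out = 1620 + U.
water balance: 541.08 + 0.627·U = 0.355·(1620 + U)
(0.627 − 0.355)·U = 0.355×1620 − 541.08 = 34.02
U = 34.02 / 0.272 = 125.07 kg/s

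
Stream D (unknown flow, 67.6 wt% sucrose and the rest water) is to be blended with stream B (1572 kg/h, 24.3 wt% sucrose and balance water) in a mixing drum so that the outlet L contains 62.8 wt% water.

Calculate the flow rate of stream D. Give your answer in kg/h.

Let D be the unknown flow. Total out = 1572 + D.
water balance: 1190 + 0.324·D = 0.628·(1572 + D)
(0.324 − 0.628)·D = 0.628×1572 − 1190 = -202.79
D = -202.79 / -0.304 = 667.07 kg/h

667.1 kg/h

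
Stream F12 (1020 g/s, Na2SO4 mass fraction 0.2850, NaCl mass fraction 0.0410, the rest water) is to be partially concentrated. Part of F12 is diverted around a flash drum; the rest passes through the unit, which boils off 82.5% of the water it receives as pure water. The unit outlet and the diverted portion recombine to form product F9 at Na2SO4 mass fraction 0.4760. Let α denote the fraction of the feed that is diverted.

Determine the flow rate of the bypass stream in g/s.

283.9 g/s

All 1020×0.285 = 290.7 g/s of Na2SO4 reaches F9, so F9 = 290.7/0.476 = 610.71 g/s and vapour = 409.29 g/s.
The evaporator receives (1−α)·1020 of feed at 0.674 water and removes 0.825 of that water:
0.825×0.674×(1−α)×1020 = 409.29
(1−α) = 409.29/567.17 = 0.7216;  α = 0.2784.
Bypass flow = 0.2784×1020 = 283.94 g/s.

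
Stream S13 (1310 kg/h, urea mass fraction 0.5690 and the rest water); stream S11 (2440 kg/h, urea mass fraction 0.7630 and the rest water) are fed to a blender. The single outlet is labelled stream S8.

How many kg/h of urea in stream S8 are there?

urea out = urea in = 1310×0.569 + 2440×0.763 = 2607.1 kg/h.

2607 kg/h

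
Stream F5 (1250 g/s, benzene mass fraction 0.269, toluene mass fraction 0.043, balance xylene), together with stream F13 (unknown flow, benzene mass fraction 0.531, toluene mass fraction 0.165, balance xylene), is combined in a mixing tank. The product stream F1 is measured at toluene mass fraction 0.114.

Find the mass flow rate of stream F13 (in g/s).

Let F13 be the unknown flow. Total out = 1250 + F13.
toluene balance: 53.75 + 0.165·F13 = 0.114·(1250 + F13)
(0.165 − 0.114)·F13 = 0.114×1250 − 53.75 = 88.75
F13 = 88.75 / 0.051 = 1740.2 g/s

1740 g/s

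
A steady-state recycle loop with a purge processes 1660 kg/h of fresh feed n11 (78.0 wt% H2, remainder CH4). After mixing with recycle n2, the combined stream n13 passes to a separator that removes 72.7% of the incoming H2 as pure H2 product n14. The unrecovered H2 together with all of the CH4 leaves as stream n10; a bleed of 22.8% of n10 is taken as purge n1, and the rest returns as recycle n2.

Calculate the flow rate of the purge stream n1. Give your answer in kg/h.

CH4 enters only via n11 and leaves only via the purge: 1660×0.220 = 0.228×(CH4 in n10), and the separator passes all CH4, so CH4 in n13 = CH4 in n10 = 1601.8 kg/h.
H2 in n13: m_A = 1660×0.780 + (1−0.228)·(1−0.727)·m_A, so m_A = 1294.8/0.7892 = 1640.6 kg/h.
n10 = (1−0.727)×1640.6 + 1601.8 = 2049.6 kg/h.
Purge n1 = 0.228×2049.6 = 467.31 kg/h.

467.3 kg/h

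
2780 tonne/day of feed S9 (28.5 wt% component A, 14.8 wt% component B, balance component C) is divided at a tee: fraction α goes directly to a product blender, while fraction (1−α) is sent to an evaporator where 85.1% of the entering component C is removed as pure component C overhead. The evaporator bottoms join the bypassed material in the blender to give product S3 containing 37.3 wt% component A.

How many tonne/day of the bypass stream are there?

All 2780×0.285 = 792.3 tonne/day of component A reaches S3, so S3 = 792.3/0.373 = 2124.1 tonne/day and vapour = 655.87 tonne/day.
The evaporator receives (1−α)·2780 of feed at 0.567 component C and removes 0.851 of that component C:
0.851×0.567×(1−α)×2780 = 655.87
(1−α) = 655.87/1341.4 = 0.4889;  α = 0.5111.
Bypass flow = 0.5111×2780 = 1420.7 tonne/day.

1421 tonne/day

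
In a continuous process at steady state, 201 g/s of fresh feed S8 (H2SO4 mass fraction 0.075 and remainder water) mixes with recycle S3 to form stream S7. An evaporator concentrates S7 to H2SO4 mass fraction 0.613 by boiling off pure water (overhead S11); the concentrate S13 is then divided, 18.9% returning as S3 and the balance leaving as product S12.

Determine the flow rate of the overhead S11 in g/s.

176.4 g/s

Overall H2SO4 balance (none leaves overhead): H2SO4 in fresh feed = H2SO4 in product, i.e. 201×0.075 = (1−0.189)·S13·0.613.
S13 = 15.075/(0.613×0.811) = 30.323 g/s.
Recycle S3 = 0.189×30.323 = 5.7311 g/s.
Combined feed S7 = 201 + 5.7311 = 206.73 g/s.
Overhead S11 = S7 − S13 = 206.73 − 30.323 = 176.41 g/s.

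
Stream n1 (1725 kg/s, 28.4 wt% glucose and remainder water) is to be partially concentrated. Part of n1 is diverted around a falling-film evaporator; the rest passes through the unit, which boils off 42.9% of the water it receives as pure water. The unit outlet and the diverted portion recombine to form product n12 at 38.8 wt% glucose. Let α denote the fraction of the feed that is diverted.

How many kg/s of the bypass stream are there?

219.7 kg/s

All 1725×0.284 = 489.9 kg/s of glucose reaches n12, so n12 = 489.9/0.388 = 1262.6 kg/s and vapour = 462.37 kg/s.
The evaporator receives (1−α)·1725 of feed at 0.716 water and removes 0.429 of that water:
0.429×0.716×(1−α)×1725 = 462.37
(1−α) = 462.37/529.86 = 0.8726;  α = 0.1274.
Bypass flow = 0.1274×1725 = 219.71 kg/s.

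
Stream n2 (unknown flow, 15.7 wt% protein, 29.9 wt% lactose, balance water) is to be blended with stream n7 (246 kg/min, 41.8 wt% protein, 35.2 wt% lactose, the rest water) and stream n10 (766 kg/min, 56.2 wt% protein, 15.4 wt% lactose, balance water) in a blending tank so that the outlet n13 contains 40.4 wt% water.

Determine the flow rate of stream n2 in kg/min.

962.3 kg/min

Let n2 be the unknown flow. Total out = 1012 + n2.
water balance: 274.12 + 0.544·n2 = 0.404·(1012 + n2)
(0.544 − 0.404)·n2 = 0.404×1012 − 274.12 = 134.72
n2 = 134.72 / 0.140 = 962.31 kg/min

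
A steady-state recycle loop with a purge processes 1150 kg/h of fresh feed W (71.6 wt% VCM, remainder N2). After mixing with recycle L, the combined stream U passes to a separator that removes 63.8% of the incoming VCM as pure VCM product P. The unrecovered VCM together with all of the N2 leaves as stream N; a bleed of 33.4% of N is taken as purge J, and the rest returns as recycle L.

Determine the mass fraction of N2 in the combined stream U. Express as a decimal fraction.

N2 enters only via W and leaves only via the purge: 1150×0.284 = 0.334×(N2 in N), and the separator passes all N2, so N2 in U = N2 in N = 977.84 kg/h.
VCM in U: m_A = 1150×0.716 + (1−0.334)·(1−0.638)·m_A, so m_A = 823.4/0.7589 = 1085 kg/h.
U = 1085 + 977.84 = 2062.8 kg/h.
N2 fraction in U = 977.84/2062.8 = 0.474.

0.474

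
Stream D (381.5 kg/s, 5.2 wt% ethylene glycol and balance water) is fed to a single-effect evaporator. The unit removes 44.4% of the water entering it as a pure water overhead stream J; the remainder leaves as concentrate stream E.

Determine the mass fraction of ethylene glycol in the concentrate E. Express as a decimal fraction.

0.0898

ethylene glycol is not removed: 381.5×0.052 = 19.838 kg/s of ethylene glycol enters E.
water entering = 381.5×0.948 = 361.66 kg/s; overhead removed = 0.444×361.66 = 160.58 kg/s.
Concentrate = 381.5 − 160.58 = 220.92 kg/s.
Mass fraction = 19.838/220.92 = 0.0898.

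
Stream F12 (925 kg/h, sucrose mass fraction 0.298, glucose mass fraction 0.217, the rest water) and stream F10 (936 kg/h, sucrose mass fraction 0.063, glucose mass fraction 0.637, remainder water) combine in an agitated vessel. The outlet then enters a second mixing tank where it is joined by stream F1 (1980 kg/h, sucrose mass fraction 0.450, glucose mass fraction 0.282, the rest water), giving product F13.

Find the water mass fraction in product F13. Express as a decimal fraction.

0.328

Overall, product flow = 3841 kg/h.
water in = 925×0.485 + 936×0.300 + 1980×0.268 = 1260.1 kg/h.
water fraction in F13 = 0.328.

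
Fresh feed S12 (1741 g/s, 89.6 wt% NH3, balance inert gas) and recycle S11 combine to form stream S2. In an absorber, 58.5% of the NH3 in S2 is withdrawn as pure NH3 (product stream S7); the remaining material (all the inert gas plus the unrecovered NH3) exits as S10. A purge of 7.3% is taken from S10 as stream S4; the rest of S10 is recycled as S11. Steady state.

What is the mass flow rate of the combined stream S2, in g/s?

inert gas enters only via S12 and leaves only via the purge: 1741×0.104 = 0.073×(inert gas in S10), and the absorber passes all inert gas, so inert gas in S2 = inert gas in S10 = 2480.3 g/s.
NH3 in S2: m_A = 1741×0.896 + (1−0.073)·(1−0.585)·m_A, so m_A = 1559.9/0.6153 = 2535.3 g/s.
S2 = 2535.3 + 2480.3 = 5015.6 g/s.

5016 g/s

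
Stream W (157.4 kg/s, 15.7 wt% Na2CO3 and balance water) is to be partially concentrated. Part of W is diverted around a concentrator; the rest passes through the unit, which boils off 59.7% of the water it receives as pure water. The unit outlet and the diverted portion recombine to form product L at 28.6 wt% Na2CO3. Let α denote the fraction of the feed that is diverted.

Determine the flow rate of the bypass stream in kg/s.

All 157.4×0.157 = 24.712 kg/s of Na2CO3 reaches L, so L = 24.712/0.286 = 86.405 kg/s and vapour = 70.995 kg/s.
The evaporator receives (1−α)·157.4 of feed at 0.843 water and removes 0.597 of that water:
0.597×0.843×(1−α)×157.4 = 70.995
(1−α) = 70.995/79.215 = 0.8962;  α = 0.1038.
Bypass flow = 0.1038×157.4 = 16.333 kg/s.

16.33 kg/s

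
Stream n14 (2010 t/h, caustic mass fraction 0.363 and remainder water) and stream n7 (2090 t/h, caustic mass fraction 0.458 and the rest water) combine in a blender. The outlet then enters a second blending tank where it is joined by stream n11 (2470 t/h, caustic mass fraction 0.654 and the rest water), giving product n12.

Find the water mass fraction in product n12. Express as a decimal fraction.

Overall, product flow = 6570 t/h.
water in = 2010×0.637 + 2090×0.542 + 2470×0.346 = 3267.8 t/h.
water fraction in n12 = 0.497.

0.497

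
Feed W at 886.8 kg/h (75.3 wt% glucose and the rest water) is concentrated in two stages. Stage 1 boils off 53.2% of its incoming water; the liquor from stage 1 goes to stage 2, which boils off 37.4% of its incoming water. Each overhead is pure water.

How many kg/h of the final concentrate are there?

water in feed = 886.8×0.247 = 219.04 kg/h.
After stage 1: water left = (1−0.532)×219.04 = 102.51; stream total = 770.27 kg/h.
After stage 2: water left = (1−0.374)×102.51 = 64.172; final concentrate = 731.93 kg/h.

731.9 kg/h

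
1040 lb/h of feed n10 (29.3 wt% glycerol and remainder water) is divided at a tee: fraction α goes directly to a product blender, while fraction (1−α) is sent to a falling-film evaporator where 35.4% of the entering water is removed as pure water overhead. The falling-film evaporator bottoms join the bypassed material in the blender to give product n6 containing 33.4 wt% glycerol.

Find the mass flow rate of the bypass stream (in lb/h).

529.9 lb/h

All 1040×0.293 = 304.72 lb/h of glycerol reaches n6, so n6 = 304.72/0.334 = 912.34 lb/h and vapour = 127.66 lb/h.
The evaporator receives (1−α)·1040 of feed at 0.707 water and removes 0.354 of that water:
0.354×0.707×(1−α)×1040 = 127.66
(1−α) = 127.66/260.29 = 0.4905;  α = 0.5095.
Bypass flow = 0.5095×1040 = 529.91 lb/h.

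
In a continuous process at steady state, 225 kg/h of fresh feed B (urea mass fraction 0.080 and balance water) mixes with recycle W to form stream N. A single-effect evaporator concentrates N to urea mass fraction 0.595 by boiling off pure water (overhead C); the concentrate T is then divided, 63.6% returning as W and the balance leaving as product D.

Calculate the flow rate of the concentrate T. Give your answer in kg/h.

Overall urea balance (none leaves overhead): urea in fresh feed = urea in product, i.e. 225×0.080 = (1−0.636)·T·0.595.
T = 18/(0.595×0.364) = 83.11 kg/h.

83.11 kg/h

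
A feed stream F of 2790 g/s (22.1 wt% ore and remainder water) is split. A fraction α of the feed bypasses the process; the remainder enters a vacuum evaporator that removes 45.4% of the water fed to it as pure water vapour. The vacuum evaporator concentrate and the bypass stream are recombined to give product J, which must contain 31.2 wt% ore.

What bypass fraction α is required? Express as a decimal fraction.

All 2790×0.221 = 616.59 g/s of ore reaches J, so J = 616.59/0.312 = 1976.2 g/s and vapour = 813.75 g/s.
The evaporator receives (1−α)·2790 of feed at 0.779 water and removes 0.454 of that water:
0.454×0.779×(1−α)×2790 = 813.75
(1−α) = 813.75/986.73 = 0.8247;  α = 0.1753.

0.175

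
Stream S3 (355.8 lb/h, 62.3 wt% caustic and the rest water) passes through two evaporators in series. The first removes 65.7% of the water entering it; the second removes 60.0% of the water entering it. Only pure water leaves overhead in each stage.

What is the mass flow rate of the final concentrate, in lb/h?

water in feed = 355.8×0.377 = 134.14 lb/h.
After stage 1: water left = (1−0.657)×134.14 = 46.009; stream total = 267.67 lb/h.
After stage 2: water left = (1−0.600)×46.009 = 18.404; final concentrate = 240.07 lb/h.

240.1 lb/h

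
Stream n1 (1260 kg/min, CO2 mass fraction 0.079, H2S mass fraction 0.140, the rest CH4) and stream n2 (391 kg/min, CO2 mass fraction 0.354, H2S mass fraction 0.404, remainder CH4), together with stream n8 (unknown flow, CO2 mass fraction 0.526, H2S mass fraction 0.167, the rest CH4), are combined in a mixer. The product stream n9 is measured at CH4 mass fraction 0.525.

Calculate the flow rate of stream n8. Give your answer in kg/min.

Let n8 be the unknown flow. Total out = 1651 + n8.
CH4 balance: 1078.7 + 0.307·n8 = 0.525·(1651 + n8)
(0.307 − 0.525)·n8 = 0.525×1651 − 1078.7 = -211.91
n8 = -211.91 / -0.218 = 972.05 kg/min

972.1 kg/min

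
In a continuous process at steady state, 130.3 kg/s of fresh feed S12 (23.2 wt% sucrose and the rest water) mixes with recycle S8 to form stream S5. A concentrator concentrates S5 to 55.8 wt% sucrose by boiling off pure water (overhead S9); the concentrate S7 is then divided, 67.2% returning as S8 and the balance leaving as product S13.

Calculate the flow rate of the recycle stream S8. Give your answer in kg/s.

Overall sucrose balance (none leaves overhead): sucrose in fresh feed = sucrose in product, i.e. 130.3×0.232 = (1−0.672)·S7·0.558.
S7 = 30.23/(0.558×0.328) = 165.17 kg/s.
Recycle S8 = 0.672×165.17 = 110.99 kg/s.

111 kg/s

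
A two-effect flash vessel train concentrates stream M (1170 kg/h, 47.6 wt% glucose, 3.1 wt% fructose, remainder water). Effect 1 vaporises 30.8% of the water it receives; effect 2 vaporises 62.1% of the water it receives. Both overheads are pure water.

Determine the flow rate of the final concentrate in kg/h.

744.5 kg/h

water in feed = 1170×0.493 = 576.81 kg/h.
After stage 1: water left = (1−0.308)×576.81 = 399.15; stream total = 992.34 kg/h.
After stage 2: water left = (1−0.621)×399.15 = 151.28; final concentrate = 744.47 kg/h.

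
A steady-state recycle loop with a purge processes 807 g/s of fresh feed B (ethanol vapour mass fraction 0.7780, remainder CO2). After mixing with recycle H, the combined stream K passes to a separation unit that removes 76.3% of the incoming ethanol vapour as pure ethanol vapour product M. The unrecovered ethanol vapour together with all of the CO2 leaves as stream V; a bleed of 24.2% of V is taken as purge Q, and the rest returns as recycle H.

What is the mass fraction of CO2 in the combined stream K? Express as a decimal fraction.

0.4917

CO2 enters only via B and leaves only via the purge: 807×0.222 = 0.242×(CO2 in V), and the separation unit passes all CO2, so CO2 in K = CO2 in V = 740.31 g/s.
ethanol vapour in K: m_A = 807×0.778 + (1−0.242)·(1−0.763)·m_A, so m_A = 627.85/0.8204 = 765.34 g/s.
K = 765.34 + 740.31 = 1505.6 g/s.
CO2 fraction in K = 740.31/1505.6 = 0.4917.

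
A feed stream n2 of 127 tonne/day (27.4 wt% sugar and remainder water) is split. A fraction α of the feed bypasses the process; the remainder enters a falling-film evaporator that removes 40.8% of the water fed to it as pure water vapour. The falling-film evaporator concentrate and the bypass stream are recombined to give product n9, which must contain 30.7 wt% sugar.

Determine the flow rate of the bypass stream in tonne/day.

80.91 tonne/day

All 127×0.274 = 34.798 tonne/day of sugar reaches n9, so n9 = 34.798/0.307 = 113.35 tonne/day and vapour = 13.651 tonne/day.
The evaporator receives (1−α)·127 of feed at 0.726 water and removes 0.408 of that water:
0.408×0.726×(1−α)×127 = 13.651
(1−α) = 13.651/37.618 = 0.3629;  α = 0.6371.
Bypass flow = 0.6371×127 = 80.913 tonne/day.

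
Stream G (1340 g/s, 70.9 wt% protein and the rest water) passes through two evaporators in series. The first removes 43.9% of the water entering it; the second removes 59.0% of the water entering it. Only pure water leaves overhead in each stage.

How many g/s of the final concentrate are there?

1040 g/s

water in feed = 1340×0.291 = 389.94 g/s.
After stage 1: water left = (1−0.439)×389.94 = 218.76; stream total = 1168.8 g/s.
After stage 2: water left = (1−0.590)×218.76 = 89.69; final concentrate = 1039.8 g/s.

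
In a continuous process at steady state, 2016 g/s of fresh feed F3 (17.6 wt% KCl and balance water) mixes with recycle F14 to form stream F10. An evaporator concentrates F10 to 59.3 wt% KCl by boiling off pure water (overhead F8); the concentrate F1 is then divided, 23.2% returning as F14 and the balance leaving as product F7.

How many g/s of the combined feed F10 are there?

2197 g/s

Overall KCl balance (none leaves overhead): KCl in fresh feed = KCl in product, i.e. 2016×0.176 = (1−0.232)·F1·0.593.
F1 = 354.82/(0.593×0.768) = 779.09 g/s.
Recycle F14 = 0.232×779.09 = 180.75 g/s.
Combined feed F10 = 2016 + 180.75 = 2196.7 g/s.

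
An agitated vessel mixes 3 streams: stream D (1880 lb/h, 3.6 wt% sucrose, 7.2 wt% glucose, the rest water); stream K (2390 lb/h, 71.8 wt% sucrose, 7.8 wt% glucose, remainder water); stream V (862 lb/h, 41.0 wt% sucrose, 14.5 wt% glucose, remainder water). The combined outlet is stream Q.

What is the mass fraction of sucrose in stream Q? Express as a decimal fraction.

Total flow out = 1880 + 2390 + 862 = 5132 lb/h.
sucrose in = 1880×0.036 + 2390×0.718 + 862×0.410 = 2137.1 lb/h.
sucrose mass fraction in Q = 2137.1/5132 = 0.4164.

0.4164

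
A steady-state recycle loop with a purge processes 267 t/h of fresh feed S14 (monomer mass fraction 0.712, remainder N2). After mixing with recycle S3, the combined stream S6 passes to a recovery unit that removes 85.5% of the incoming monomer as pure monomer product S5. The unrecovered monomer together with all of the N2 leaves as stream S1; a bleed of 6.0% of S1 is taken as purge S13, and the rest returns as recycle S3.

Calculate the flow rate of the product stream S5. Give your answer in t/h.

monomer in S6: m_A = 267×0.712 + (1−0.060)·(1−0.855)·m_A, so m_A = 190.1/0.8637 = 220.1 t/h.
Product S5 = 0.855×220.1 = 188.19 t/h.

188.2 t/h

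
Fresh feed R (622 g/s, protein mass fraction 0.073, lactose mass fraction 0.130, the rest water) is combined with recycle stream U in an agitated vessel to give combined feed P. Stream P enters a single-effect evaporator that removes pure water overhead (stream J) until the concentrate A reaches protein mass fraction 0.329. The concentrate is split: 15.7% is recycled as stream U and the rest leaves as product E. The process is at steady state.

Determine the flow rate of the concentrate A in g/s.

Overall protein balance (none leaves overhead): protein in fresh feed = protein in product, i.e. 622×0.073 = (1−0.157)·A·0.329.
A = 45.406/(0.329×0.843) = 163.72 g/s.

163.7 g/s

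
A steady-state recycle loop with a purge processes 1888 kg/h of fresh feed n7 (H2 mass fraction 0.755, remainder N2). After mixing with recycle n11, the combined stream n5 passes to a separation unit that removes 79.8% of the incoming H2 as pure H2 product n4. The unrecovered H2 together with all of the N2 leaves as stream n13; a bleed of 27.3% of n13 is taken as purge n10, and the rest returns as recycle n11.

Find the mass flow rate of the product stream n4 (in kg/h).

1333 kg/h

H2 in n5: m_A = 1888×0.755 + (1−0.273)·(1−0.798)·m_A, so m_A = 1425.4/0.8531 = 1670.8 kg/h.
Product n4 = 0.798×1670.8 = 1333.3 kg/h.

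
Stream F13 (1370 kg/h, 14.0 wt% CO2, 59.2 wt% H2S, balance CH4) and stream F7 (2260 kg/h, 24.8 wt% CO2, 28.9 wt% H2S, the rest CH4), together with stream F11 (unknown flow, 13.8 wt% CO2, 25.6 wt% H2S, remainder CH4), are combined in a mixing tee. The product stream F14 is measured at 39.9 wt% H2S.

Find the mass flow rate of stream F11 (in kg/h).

Let F11 be the unknown flow. Total out = 3630 + F11.
H2S balance: 1464.2 + 0.256·F11 = 0.399·(3630 + F11)
(0.256 − 0.399)·F11 = 0.399×3630 − 1464.2 = -15.81
F11 = -15.81 / -0.143 = 110.56 kg/h

110.6 kg/h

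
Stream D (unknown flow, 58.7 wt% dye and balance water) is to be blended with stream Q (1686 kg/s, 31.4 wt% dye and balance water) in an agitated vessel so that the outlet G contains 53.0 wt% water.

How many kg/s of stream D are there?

2248 kg/s

Let D be the unknown flow. Total out = 1686 + D.
water balance: 1156.6 + 0.413·D = 0.530·(1686 + D)
(0.413 − 0.530)·D = 0.530×1686 − 1156.6 = -263.02
D = -263.02 / -0.117 = 2248 kg/s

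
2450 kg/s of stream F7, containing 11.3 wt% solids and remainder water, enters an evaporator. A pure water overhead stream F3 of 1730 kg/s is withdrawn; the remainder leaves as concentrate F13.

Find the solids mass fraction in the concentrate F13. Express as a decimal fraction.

0.385

solids is not removed: 2450×0.113 = 276.85 kg/s of solids enters F13.
Concentrate = 2450 − 1730 = 720 kg/s.
Mass fraction = 276.85/720 = 0.385.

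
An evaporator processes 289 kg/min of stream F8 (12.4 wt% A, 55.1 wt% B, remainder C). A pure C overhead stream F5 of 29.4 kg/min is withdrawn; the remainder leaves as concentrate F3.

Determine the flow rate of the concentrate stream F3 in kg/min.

Concentrate = 289 − 29.4 = 259.6 kg/min.

259.6 kg/min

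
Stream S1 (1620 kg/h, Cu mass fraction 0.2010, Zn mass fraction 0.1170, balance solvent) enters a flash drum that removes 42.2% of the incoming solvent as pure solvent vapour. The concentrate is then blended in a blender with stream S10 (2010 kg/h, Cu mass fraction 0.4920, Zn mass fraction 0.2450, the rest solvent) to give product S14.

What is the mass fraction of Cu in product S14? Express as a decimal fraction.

Vapour removed = 0.422×0.682×1620 = 466.24 kg/h; concentrate = 1153.8 kg/h.
Cu reaching the mixer = 325.62 (from concentrate) + 2010×0.492 = 1314.5 kg/h.
Product flow = 1153.8 + 2010 = 3163.8 kg/h; Cu fraction = 0.4155.

0.4155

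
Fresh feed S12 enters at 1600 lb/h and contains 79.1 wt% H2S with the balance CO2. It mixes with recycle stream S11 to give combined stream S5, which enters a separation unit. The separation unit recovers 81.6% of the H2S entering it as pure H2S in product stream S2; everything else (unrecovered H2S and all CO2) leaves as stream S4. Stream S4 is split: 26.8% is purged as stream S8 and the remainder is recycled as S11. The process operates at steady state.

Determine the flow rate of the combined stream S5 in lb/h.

CO2 enters only via S12 and leaves only via the purge: 1600×0.209 = 0.268×(CO2 in S4), and the separation unit passes all CO2, so CO2 in S5 = CO2 in S4 = 1247.8 lb/h.
H2S in S5: m_A = 1600×0.791 + (1−0.268)·(1−0.816)·m_A, so m_A = 1265.6/0.8653 = 1462.6 lb/h.
S5 = 1462.6 + 1247.8 = 2710.4 lb/h.

2710 lb/h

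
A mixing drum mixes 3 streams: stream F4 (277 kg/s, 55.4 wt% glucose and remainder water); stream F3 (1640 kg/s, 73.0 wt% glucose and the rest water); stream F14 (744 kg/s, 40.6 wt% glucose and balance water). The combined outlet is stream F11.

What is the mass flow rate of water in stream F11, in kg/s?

water out = water in = 277×0.446 + 1640×0.270 + 744×0.594 = 1008.3 kg/s.

1008 kg/s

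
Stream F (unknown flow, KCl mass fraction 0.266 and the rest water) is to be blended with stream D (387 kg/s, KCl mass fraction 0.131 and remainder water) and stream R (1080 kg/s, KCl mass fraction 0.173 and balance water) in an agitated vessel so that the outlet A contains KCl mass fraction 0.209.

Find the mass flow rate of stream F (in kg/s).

1212 kg/s

Let F be the unknown flow. Total out = 1467 + F.
KCl balance: 237.54 + 0.266·F = 0.209·(1467 + F)
(0.266 − 0.209)·F = 0.209×1467 − 237.54 = 69.066
F = 69.066 / 0.057 = 1211.7 kg/s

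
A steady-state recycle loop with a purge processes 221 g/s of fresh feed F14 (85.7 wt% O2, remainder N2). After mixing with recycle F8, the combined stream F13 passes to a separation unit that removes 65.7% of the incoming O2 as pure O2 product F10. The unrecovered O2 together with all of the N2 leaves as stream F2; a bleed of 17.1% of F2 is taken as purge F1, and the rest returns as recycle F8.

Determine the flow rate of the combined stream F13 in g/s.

N2 enters only via F14 and leaves only via the purge: 221×0.143 = 0.171×(N2 in F2), and the separation unit passes all N2, so N2 in F13 = N2 in F2 = 184.81 g/s.
O2 in F13: m_A = 221×0.857 + (1−0.171)·(1−0.657)·m_A, so m_A = 189.4/0.7157 = 264.65 g/s.
F13 = 264.65 + 184.81 = 449.46 g/s.

449.5 g/s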